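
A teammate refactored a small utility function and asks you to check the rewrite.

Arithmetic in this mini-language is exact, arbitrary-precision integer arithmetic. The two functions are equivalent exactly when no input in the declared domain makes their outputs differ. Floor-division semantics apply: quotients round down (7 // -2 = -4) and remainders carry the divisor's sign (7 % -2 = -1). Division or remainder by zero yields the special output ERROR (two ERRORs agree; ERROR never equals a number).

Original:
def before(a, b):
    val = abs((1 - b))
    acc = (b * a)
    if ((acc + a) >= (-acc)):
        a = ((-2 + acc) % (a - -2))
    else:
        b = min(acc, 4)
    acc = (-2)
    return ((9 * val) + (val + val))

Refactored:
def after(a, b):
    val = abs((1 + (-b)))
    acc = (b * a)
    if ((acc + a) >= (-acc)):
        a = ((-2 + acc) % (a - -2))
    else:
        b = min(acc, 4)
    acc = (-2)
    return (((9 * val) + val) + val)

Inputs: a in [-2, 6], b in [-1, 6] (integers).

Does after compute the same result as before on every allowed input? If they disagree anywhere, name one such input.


Reading the diff, among the changes: arithmetic usage differs.
Spot check at a=4, b=5 — before: val := 4 | acc := 20 | ((acc + a) >= (-acc)): true | a := 0 | acc := -2 | result 44. after: val := 4 | acc := 20 | ((acc + a) >= (-acc)): true | a := 0 | acc := -2 | result 44. Both give 44.
Every one of the 72 inputs gives matching results.
verdict: equivalent


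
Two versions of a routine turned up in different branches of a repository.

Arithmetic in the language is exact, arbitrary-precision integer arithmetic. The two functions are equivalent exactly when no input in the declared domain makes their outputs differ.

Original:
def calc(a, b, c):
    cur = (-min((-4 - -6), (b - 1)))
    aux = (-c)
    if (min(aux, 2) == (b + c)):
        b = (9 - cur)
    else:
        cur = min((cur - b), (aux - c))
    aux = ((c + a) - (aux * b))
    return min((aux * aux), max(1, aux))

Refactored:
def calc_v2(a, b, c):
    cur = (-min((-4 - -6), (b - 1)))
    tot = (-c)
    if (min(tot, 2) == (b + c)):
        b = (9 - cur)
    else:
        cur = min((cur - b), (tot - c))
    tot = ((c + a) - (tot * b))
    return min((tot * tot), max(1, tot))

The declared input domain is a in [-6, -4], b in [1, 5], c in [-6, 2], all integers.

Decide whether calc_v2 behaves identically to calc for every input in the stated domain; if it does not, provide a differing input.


The two versions differ — the changes include local variable names differ.
Spot check at a=-4, b=2, c=1 — calc: cur = -1; aux = -1; (min(aux, 2) == (b + c)) -> false; cur = -3; aux = -1; return 1. calc_v2: cur = -1; tot = -1; (min(tot, 2) == (b + c)) -> false; cur = -3; tot = -1; return 1. Both give 1.
Checked all 135 inputs in the declared domain: the outputs agree on every one.
verdict: equivalent


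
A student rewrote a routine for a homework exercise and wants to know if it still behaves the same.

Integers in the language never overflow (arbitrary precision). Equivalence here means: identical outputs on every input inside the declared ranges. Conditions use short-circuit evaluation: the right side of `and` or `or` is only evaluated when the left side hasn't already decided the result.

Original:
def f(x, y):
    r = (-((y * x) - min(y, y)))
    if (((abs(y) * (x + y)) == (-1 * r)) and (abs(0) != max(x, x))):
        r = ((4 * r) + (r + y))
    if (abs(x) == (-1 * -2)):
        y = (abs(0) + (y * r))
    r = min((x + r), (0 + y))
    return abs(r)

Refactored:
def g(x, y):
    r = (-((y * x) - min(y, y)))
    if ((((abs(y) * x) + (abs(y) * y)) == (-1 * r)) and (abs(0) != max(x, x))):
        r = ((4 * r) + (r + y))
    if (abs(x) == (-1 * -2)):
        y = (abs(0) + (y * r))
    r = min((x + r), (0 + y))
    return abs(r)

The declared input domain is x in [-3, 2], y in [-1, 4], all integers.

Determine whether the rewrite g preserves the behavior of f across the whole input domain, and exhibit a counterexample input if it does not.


Equivalent — the differences include min/max/abs usage differs; also arithmetic usage differs, yet no declared input distinguishes the two.
One worked example (x=1, y=1) — f: r becomes 0; next (((abs(y) * (x + y)) == (-1 * r)) and (abs(0) != max(x, x))) evaluates to false; next (abs(x) == (-1 * -2)) evaluates to false; next r becomes 1; next final value 1; g: r becomes 0; next ((((abs(y) * x) + (abs(y) * y)) == (-1 * r)) and (abs(0) != max(x, x))) evaluates to false; next (abs(x) == (-1 * -2)) evaluates to false; next r becomes 1; next final value 1; agreement on 1.
Checked all 36 inputs in the declared domain: the outputs agree on every one.
verdict: equivalent


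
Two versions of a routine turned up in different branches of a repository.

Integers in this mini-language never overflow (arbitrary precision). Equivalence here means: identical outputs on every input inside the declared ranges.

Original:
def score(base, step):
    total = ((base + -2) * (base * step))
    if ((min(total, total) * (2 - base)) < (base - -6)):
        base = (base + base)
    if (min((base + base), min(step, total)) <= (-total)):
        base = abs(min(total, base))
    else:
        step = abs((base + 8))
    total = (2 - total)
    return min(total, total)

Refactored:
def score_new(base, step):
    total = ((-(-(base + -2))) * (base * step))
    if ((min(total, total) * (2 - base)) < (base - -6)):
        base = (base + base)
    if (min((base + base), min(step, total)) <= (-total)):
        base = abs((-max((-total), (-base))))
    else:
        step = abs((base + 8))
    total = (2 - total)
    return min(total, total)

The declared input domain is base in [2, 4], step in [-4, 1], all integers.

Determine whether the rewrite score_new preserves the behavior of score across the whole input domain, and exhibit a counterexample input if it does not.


Although min/max/abs usage differs, 18/18 inputs agree.
verdict: equivalent


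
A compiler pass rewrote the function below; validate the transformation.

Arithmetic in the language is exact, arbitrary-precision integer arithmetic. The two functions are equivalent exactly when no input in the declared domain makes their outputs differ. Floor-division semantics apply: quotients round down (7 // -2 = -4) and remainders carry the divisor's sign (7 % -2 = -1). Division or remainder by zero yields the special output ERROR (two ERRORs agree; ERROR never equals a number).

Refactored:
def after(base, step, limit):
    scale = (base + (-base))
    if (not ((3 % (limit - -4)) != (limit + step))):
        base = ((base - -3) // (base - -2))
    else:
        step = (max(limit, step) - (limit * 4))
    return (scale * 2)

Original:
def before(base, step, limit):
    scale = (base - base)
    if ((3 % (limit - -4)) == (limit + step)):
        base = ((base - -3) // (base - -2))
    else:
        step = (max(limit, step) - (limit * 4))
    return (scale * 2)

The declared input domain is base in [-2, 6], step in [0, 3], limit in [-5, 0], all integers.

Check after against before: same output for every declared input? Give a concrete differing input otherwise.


Equivalent — the differences include comparison usage differs; arithmetic usage differs; boolean connective usage differs, yet no declared input distinguishes the two.
As a probe, take base=5, step=3, limit=-5: before runs scale=0, then ((3 % (limit - -4)) == (limit + step)) is false, then step=23, then returns 0; after runs scale=0, then (not ((3 % (limit - -4)) != (limit + step))) is false, then step=23, then returns 0; both end at 0.
Sweeping the whole domain (216 inputs) finds no disagreement.
verdict: equivalent


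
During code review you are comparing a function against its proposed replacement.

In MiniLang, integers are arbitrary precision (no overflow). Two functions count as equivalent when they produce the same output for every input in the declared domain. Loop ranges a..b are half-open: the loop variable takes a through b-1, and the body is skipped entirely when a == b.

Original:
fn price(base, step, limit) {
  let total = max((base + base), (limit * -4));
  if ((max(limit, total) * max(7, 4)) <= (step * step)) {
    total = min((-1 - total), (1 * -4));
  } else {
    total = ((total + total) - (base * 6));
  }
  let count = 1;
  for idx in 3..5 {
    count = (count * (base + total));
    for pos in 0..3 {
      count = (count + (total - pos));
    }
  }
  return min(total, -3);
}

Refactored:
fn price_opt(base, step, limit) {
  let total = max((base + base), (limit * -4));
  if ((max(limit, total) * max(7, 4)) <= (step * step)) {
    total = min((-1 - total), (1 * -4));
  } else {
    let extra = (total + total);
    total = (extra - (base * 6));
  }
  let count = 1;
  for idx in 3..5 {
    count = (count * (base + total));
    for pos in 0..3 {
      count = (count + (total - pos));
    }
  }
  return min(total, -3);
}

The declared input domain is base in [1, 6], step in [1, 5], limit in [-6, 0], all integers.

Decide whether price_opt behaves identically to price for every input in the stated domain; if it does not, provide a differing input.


Equivalent — the differences include local variable names differ; and statement counts differ, yet no declared input distinguishes the two.
Tracing base=5, step=2, limit=-3: price: total becomes 12; next ((max(limit, total) * max(7, 4)) <= (step * step)) evaluates to false; next total becomes -6; next count becomes 1; next at idx=3:; next count becomes -1; next at pos=0:; next count becomes -7; next at pos=1:; next count becomes -14; next at pos=2:; next count becomes -22; next at idx=4:; next count becomes 22; next at pos=0:; next count becomes 16; next at pos=1:; next count becomes 9; next at pos=2:; next count becomes 1; next final value -6 | price_opt: total becomes 12; next ((max(limit, total) * max(7, 4)) <= (step * step)) evaluates to false; next extra becomes 24; next total becomes -6; next count becomes 1; next at idx=3:; next count becomes -1; next at pos=0:; next count becomes -7; next at pos=1:; next count becomes -14; next at pos=2:; next count becomes -22; next at idx=4:; next count becomes 22; next at pos=0:; next count becomes 16; next at pos=1:; next count becomes 9; next at pos=2:; next count becomes 1; next final value -6 — matching result -6.
Across all 210 domain points the two functions coincide.
verdict: equivalent


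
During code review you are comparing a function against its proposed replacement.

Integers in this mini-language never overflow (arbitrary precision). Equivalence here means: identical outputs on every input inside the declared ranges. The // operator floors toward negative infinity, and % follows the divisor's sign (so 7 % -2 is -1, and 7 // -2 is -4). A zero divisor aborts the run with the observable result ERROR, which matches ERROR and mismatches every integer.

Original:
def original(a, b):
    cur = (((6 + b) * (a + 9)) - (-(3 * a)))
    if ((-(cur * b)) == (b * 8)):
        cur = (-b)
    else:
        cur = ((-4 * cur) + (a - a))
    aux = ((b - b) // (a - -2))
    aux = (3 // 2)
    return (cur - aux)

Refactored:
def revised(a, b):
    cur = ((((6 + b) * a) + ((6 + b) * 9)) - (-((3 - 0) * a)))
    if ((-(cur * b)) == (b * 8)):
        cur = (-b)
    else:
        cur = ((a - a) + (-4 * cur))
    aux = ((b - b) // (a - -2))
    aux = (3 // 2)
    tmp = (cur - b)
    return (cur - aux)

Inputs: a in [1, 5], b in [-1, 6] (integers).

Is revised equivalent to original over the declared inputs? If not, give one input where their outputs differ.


Behavior is preserved: although constant usage differs; also statement counts differ; also local variable names differ; also arithmetic usage differs, the outputs never diverge.
As a probe, take a=4, b=3: original runs cur = 129; ((-(cur * b)) == (b * 8)) -> false; cur = -516; aux = 0; aux = 1; return -517; revised runs cur = 129; ((-(cur * b)) == (b * 8)) -> false; cur = -516; aux = 0; aux = 1; tmp = -519; return -517; both end at -517.
Across all 40 domain points the two functions coincide.
verdict: equivalent


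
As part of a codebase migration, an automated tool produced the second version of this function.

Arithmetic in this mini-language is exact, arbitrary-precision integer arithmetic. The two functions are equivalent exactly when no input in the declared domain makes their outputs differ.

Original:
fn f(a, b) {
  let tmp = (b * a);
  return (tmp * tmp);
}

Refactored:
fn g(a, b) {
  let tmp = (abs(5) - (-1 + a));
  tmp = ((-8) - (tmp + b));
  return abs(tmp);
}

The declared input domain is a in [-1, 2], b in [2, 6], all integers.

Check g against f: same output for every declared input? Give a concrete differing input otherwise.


On input a=-1, b=2, f returns 4 while g returns 17.
verdict: not equivalent; witness: a=-1, b=2


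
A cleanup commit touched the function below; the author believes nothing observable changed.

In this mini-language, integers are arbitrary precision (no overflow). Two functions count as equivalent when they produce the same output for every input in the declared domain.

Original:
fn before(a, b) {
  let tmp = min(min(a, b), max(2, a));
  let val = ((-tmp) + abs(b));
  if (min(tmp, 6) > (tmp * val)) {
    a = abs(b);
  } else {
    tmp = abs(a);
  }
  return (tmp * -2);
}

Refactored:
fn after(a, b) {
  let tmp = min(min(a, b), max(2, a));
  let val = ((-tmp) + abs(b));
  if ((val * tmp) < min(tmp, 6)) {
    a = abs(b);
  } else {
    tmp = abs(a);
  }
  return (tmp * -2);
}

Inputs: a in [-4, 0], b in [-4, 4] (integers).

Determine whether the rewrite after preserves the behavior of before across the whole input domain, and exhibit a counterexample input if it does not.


Comparing the listings, the differences include: comparison usage differs.
One worked example (a=-1, b=4) — before: tmp = -1; val = 5; (min(tmp, 6) > (tmp * val)) -> true; a = 4; return 2; after: tmp = -1; val = 5; ((val * tmp) < min(tmp, 6)) -> true; a = 4; return 2; agreement on 2.
Every one of the 45 inputs gives matching results.
verdict: equivalent


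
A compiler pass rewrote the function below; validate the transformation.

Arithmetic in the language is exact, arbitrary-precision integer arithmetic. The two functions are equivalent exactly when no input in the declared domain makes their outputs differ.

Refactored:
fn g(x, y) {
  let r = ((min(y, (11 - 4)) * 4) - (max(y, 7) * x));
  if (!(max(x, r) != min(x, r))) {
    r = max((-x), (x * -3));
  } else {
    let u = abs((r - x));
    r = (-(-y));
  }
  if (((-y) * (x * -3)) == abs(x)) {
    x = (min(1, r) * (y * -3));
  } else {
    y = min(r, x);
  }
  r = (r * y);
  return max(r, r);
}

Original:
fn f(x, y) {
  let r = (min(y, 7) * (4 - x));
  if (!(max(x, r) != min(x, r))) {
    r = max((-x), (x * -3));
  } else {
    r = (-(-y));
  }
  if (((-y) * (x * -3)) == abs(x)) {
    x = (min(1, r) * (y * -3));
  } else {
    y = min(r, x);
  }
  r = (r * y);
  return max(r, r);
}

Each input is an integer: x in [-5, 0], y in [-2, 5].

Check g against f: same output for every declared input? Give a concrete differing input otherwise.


Consider the input x=-1, y=-2.
f: r := -10 | (!(max(x, r) != min(x, r))): false | r := -2 | (((-y) * (x * -3)) == abs(x)): false | y := -2 | r := 4 | result 4
g: r := -1 | (!(max(x, r) != min(x, r))): true | r := 3 | (((-y) * (x * -3)) == abs(x)): false | y := -1 | r := -3 | result -3
4 against -3: the behavior changed.
verdict: not equivalent; witness: x=-1, y=-2


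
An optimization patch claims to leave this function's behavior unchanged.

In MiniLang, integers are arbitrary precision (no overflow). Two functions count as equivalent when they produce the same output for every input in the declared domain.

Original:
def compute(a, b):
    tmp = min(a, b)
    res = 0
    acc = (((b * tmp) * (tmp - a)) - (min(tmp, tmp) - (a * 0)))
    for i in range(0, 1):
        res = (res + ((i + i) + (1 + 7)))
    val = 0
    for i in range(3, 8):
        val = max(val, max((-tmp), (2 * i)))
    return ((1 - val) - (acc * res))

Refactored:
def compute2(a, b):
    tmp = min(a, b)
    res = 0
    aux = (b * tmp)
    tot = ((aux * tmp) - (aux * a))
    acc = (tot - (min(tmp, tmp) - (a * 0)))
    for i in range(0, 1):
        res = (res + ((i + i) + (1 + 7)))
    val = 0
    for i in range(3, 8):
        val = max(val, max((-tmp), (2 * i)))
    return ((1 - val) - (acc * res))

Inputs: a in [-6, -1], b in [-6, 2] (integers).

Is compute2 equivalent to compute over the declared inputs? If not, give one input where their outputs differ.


Changes here: statement counts differ, arithmetic usage differs, local variable names differ; the full 54-point sweep finds no disagreement.
verdict: equivalent


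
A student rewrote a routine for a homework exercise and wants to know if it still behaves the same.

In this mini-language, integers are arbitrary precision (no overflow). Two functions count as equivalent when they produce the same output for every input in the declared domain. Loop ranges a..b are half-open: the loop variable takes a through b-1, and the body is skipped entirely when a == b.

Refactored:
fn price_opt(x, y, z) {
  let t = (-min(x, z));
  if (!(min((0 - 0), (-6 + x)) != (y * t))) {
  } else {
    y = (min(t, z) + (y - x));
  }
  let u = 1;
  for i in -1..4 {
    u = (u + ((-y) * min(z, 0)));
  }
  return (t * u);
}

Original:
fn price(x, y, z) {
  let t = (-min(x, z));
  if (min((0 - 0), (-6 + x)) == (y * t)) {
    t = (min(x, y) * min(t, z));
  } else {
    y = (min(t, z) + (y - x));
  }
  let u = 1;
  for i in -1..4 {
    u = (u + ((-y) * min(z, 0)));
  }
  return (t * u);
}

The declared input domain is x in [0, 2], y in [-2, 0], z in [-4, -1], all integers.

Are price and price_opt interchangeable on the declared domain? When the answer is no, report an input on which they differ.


The rewrite breaks on x=0, y=-2, z=-3, where the results are -174 and -87.
price: t=3, then (min((0 - 0), (-6 + x)) == (y * t)) is true, then t=6, then u=1, then (i=-1), then u=-5, then (i=0), then u=-11, then (i=1), then u=-17, then (i=2), then u=-23, then (i=3), then u=-29, then returns -174
price_opt: t=3, then (!(min((0 - 0), (-6 + x)) != (y * t))) is true, then u=1, then (i=-1), then u=-5, then (i=0), then u=-11, then (i=1), then u=-17, then (i=2), then u=-23, then (i=3), then u=-29, then returns -87
verdict: not equivalent; witness: x=0, y=-2, z=-3


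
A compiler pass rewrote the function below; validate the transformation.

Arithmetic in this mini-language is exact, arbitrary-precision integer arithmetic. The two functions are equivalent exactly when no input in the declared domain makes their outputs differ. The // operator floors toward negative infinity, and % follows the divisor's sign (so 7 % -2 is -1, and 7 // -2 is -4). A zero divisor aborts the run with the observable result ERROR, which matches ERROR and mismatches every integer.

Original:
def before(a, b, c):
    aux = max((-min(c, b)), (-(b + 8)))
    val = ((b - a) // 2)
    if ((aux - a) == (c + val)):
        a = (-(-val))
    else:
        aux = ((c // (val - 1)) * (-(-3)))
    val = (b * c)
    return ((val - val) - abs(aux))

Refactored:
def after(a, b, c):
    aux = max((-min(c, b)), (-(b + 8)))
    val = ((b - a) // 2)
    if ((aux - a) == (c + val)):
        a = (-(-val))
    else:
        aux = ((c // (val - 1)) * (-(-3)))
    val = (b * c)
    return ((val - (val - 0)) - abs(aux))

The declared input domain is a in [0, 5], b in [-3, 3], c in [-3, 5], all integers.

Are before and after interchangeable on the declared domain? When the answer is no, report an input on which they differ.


Comparing the listings, the differences include: constant usage differs; also arithmetic usage differs.
One worked example (a=0, b=-2, c=-3) — before: aux := 3 | val := -1 | ((aux - a) == (c + val)): false | aux := 3 | val := 6 | result -3; after: aux := 3 | val := -1 | ((aux - a) == (c + val)): false | aux := 3 | val := 6 | result -3; agreement on -3.
An exhaustive pass over the 378 declared inputs shows identical outputs.
verdict: equivalent


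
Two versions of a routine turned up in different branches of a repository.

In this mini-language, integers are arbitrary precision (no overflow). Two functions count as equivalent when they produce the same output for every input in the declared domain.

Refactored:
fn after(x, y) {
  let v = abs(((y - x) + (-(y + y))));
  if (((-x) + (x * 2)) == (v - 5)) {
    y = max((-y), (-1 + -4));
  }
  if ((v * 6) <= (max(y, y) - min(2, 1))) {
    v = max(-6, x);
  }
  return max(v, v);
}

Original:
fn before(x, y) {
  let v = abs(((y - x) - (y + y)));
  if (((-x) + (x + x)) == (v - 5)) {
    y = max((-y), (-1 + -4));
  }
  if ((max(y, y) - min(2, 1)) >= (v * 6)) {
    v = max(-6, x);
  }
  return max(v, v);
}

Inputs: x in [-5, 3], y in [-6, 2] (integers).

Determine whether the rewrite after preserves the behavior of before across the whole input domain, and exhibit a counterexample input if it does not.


Comparing the listings, the differences include: comparison usage differs; and arithmetic usage differs; and constant usage differs.
As a probe, take x=1, y=2: before runs v := 3 | (((-x) + (x + x)) == (v - 5)): false | ((max(y, y) - min(2, 1)) >= (v * 6)): false | result 3; after runs v := 3 | (((-x) + (x * 2)) == (v - 5)): false | ((v * 6) <= (max(y, y) - min(2, 1))): false | result 3; both end at 3.
Sweeping the whole domain (81 inputs) finds no disagreement.
verdict: equivalent


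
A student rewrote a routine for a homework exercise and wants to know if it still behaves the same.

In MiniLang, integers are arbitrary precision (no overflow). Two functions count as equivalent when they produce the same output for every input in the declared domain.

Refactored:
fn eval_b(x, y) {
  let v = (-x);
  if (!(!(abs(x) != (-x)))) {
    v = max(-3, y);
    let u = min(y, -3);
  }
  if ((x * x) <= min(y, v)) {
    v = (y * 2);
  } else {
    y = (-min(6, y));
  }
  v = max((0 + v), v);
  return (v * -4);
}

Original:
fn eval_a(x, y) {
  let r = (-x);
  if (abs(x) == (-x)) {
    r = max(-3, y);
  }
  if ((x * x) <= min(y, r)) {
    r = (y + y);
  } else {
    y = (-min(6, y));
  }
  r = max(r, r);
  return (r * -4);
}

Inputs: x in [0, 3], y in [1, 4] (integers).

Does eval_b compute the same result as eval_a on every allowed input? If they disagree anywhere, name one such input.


Try x=1, y=1.
eval_a: r := -1 | (abs(x) == (-x)): false | ((x * x) <= min(y, r)): false | y := -1 | r := -1 | result 4
eval_b: v := -1 | (!(!(abs(x) != (-x)))): true | v := 1 | u := -3 | ((x * x) <= min(y, v)): true | v := 2 | v := 2 | result -8
4 and -8 differ, so these are not the same function on this domain.
verdict: not equivalent; witness: x=1, y=1


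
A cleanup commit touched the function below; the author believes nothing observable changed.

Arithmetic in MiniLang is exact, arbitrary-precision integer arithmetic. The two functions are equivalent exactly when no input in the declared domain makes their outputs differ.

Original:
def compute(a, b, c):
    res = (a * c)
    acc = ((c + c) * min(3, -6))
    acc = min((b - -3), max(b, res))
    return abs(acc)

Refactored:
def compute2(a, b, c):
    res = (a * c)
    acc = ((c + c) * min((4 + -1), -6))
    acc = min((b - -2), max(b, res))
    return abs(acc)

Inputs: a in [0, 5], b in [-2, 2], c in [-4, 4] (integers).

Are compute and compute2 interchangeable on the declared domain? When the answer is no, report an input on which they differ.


Input a=1, b=-2, c=1: 1 from compute versus 0 from compute2.
verdict: not equivalent; witness: a=1, b=-2, c=1


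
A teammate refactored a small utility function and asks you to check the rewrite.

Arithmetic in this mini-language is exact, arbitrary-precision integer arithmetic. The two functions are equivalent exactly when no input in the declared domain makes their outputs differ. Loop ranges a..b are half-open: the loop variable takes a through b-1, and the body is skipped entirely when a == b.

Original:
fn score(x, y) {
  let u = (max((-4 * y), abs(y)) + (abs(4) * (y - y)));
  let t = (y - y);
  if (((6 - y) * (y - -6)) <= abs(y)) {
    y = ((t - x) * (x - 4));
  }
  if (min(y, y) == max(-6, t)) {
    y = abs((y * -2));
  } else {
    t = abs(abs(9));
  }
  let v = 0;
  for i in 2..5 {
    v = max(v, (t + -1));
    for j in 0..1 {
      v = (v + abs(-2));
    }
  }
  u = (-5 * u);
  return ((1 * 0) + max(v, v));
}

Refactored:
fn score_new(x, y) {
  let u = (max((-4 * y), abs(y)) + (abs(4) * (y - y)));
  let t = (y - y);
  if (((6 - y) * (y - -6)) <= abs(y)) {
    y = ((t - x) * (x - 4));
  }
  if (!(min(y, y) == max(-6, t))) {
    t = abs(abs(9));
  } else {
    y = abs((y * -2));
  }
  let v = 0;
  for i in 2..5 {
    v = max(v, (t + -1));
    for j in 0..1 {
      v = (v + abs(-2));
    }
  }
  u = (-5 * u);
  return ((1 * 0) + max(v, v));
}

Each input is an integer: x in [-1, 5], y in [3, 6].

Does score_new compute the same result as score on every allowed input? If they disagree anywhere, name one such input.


Behavior is preserved: although boolean connective usage differs, the outputs never diverge.
Spot check at x=1, y=3 — score: u := 3 | t := 0 | (((6 - y) * (y - -6)) <= abs(y)): false | (min(y, y) == max(-6, t)): false | t := 9 | v := 0 | iter i=2: | v := 8 | iter j=0: | v := 10 | iter i=3: | v := 10 | iter j=0: | v := 12 | iter i=4: | v := 12 | iter j=0: | v := 14 | u := -15 | result 14. score_new: u := 3 | t := 0 | (((6 - y) * (y - -6)) <= abs(y)): false | (!(min(y, y) == max(-6, t))): true | t := 9 | v := 0 | iter i=2: | v := 8 | iter j=0: | v := 10 | iter i=3: | v := 10 | iter j=0: | v := 12 | iter i=4: | v := 12 | iter j=0: | v := 14 | u := -15 | result 14. Both give 14.
Checked all 28 inputs in the declared domain: the outputs agree on every one.
verdict: equivalent


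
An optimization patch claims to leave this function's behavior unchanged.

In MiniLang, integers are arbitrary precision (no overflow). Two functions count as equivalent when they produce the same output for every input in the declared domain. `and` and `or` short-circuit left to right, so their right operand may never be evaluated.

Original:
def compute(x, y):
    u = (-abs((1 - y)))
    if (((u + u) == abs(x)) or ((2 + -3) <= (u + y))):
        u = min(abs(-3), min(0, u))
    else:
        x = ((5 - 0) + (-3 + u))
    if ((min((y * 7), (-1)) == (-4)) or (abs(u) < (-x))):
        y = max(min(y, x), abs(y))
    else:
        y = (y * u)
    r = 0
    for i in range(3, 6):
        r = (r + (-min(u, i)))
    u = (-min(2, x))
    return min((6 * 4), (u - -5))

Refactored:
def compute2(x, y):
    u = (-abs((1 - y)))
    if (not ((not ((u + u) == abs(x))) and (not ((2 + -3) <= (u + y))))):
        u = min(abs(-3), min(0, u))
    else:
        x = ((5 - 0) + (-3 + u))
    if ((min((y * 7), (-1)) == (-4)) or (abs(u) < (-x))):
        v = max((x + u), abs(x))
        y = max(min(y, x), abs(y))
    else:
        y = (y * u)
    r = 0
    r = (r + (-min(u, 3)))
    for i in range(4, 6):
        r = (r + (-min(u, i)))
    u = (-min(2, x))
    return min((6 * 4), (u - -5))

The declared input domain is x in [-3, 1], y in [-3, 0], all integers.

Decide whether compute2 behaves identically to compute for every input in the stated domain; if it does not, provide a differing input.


Side by side, the visible changes include: loop structure differs; and local variable names differ; and constant usage differs; and boolean connective usage differs; and statement counts differ; and min/max/abs usage differs; and arithmetic usage differs.
As a probe, take x=-1, y=-3: compute runs u=-4, then (((u + u) == abs(x)) or ((2 + -3) <= (u + y))) is false, then x=-2, then ((min((y * 7), (-1)) == (-4)) or (abs(u) < (-x))) is false, then y=12, then r=0, then (i=3), then r=4, then (i=4), then r=8, then (i=5), then r=12, then u=2, then returns 7; compute2 runs u=-4, then (not ((not ((u + u) == abs(x))) and (not ((2 + -3) <= (u + y))))) is false, then x=-2, then ((min((y * 7), (-1)) == (-4)) or (abs(u) < (-x))) is false, then y=12, then r=0, then r=4, then (i=4), then r=8, then (i=5), then r=12, then u=2, then returns 7; both end at 7.
Every one of the 20 inputs gives matching results.
verdict: equivalent


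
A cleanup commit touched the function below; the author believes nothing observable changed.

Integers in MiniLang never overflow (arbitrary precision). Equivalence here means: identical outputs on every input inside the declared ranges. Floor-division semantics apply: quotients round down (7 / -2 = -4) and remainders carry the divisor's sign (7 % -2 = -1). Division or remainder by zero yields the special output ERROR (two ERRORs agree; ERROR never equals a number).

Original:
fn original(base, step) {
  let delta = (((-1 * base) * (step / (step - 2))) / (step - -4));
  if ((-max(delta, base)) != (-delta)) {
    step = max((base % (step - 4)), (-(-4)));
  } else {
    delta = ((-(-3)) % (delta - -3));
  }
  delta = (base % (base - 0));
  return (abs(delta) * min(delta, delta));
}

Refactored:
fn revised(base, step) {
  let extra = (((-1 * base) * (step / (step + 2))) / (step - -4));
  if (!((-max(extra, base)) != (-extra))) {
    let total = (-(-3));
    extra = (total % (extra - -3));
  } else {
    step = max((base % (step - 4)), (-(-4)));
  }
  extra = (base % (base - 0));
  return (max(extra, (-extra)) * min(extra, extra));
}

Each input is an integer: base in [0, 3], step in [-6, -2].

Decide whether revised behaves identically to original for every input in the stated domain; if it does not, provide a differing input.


The rewrite breaks on base=1, step=-2, where the results are 0 and ERROR.
original: delta := 0 | ((-max(delta, base)) != (-delta)): true | step := 4 | delta := 0 | result 0
revised: divide-by-zero, output ERROR
verdict: not equivalent; witness: base=1, step=-2


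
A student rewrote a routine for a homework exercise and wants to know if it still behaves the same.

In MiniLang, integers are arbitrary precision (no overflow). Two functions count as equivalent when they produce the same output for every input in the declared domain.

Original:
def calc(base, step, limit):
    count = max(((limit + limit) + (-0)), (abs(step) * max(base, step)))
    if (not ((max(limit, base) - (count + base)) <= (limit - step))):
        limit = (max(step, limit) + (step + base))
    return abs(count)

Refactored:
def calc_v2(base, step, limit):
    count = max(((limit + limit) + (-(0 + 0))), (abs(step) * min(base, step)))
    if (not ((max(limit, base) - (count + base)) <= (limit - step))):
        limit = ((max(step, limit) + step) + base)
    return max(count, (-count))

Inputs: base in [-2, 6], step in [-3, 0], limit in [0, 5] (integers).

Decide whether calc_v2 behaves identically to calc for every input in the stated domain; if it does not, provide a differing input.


These are not equivalent — on base=1, step=-3, limit=0 the outputs split (3 vs 0).
calc: count=3, then (not ((max(limit, base) - (count + base)) <= (limit - step))) is false, then returns 3
calc_v2: count=0, then (not ((max(limit, base) - (count + base)) <= (limit - step))) is false, then returns 0
verdict: not equivalent; witness: base=1, step=-3, limit=0


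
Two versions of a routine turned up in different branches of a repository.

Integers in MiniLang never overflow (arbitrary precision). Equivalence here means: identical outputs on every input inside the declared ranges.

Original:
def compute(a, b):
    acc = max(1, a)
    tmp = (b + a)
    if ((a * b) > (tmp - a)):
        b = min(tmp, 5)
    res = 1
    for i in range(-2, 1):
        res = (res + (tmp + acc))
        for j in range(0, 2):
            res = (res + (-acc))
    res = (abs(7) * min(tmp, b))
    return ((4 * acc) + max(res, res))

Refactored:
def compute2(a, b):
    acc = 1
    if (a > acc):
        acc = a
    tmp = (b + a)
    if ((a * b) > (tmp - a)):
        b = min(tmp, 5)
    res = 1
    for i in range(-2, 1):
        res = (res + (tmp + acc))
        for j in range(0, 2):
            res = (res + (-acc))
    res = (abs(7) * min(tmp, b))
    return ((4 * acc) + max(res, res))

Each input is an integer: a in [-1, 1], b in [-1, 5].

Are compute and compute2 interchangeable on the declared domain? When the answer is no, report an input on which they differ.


Comparing the listings, the differences include: min/max/abs usage differs, branching structure differs, comparison usage differs, statement counts differ.
Tracing a=1, b=1: compute: acc := 1 | tmp := 2 | ((a * b) > (tmp - a)): false | res := 1 | iter i=-2: | res := 4 | iter j=0: | res := 3 | iter j=1: | res := 2 | iter i=-1: | res := 5 | iter j=0: | res := 4 | iter j=1: | res := 3 | iter i=0: | res := 6 | iter j=0: | res := 5 | iter j=1: | res := 4 | res := 7 | result 11 | compute2: acc := 1 | (a > acc): false | tmp := 2 | ((a * b) > (tmp - a)): false | res := 1 | iter i=-2: | res := 4 | iter j=0: | res := 3 | iter j=1: | res := 2 | iter i=-1: | res := 5 | iter j=0: | res := 4 | iter j=1: | res := 3 | iter i=0: | res := 6 | iter j=0: | res := 5 | iter j=1: | res := 4 | res := 7 | result 11 — matching result 11.
Every one of the 21 inputs gives matching results.
verdict: equivalent


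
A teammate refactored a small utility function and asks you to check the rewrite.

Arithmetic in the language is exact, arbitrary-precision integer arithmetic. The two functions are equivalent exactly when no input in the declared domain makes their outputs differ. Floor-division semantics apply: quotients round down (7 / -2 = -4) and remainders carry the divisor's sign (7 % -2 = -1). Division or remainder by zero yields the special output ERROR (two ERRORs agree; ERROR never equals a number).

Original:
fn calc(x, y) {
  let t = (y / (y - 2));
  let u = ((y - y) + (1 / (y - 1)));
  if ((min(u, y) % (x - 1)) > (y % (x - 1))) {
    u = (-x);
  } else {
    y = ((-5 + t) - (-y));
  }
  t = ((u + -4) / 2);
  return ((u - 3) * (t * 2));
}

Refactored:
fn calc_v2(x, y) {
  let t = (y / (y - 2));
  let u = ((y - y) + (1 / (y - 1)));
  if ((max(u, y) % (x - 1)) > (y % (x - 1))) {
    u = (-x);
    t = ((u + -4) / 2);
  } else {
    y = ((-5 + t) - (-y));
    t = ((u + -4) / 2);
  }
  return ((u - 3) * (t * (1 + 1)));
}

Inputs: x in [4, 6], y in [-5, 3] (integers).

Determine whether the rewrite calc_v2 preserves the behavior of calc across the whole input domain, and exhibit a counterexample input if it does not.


Input x=4, y=-5: 24 from calc versus 56 from calc_v2.
verdict: not equivalent; witness: x=4, y=-5


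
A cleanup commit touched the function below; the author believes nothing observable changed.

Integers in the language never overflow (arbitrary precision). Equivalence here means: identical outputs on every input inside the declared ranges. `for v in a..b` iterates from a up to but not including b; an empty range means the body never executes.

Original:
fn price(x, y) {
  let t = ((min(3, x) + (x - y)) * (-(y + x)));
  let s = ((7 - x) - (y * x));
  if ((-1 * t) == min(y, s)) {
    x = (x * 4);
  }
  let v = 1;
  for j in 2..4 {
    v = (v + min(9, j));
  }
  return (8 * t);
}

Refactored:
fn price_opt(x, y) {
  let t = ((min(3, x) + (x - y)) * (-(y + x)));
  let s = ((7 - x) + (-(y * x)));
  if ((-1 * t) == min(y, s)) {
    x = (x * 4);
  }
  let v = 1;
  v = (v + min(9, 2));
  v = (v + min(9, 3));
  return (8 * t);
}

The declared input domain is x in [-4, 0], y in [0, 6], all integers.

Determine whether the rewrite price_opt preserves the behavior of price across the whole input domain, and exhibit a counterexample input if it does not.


Side by side, the visible changes include: min/max/abs usage differs, local variable names differ, arithmetic usage differs, loop structure differs, constant usage differs.
Tracing x=-3, y=2: price: t = -8; s = 16; ((-1 * t) == min(y, s)) -> false; v = 1; [j=2]; v = 3; [j=3]; v = 6; return -64 | price_opt: t = -8; s = 16; ((-1 * t) == min(y, s)) -> false; v = 1; v = 3; v = 6; return -64 — matching result -64.
Checked all 35 inputs in the declared domain: the outputs agree on every one.
verdict: equivalent


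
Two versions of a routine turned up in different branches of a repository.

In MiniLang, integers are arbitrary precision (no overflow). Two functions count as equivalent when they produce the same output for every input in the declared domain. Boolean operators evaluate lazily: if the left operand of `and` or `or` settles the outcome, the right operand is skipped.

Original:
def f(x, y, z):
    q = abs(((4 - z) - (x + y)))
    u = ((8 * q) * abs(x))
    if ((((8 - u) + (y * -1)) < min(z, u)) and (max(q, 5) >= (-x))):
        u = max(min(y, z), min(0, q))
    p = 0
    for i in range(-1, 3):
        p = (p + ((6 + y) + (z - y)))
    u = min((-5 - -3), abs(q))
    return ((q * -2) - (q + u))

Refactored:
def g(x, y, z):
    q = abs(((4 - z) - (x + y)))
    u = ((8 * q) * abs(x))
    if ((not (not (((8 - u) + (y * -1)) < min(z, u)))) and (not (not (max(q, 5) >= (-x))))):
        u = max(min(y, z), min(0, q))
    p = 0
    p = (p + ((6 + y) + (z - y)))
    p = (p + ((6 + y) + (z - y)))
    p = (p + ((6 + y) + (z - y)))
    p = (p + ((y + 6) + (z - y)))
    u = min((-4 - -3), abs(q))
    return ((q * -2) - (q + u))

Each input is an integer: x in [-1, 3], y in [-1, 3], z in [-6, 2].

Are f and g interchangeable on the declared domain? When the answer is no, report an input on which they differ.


Evaluate both at x=-1, y=-1, z=-6.
f: q becomes 12; next u becomes 96; next ((((8 - u) + (y * -1)) < min(z, u)) and (max(q, 5) >= (-x))) evaluates to true; next u becomes 0; next p becomes 0; next at i=-1:; next p becomes 0; next at i=0:; next p becomes 0; next at i=1:; next p becomes 0; next at i=2:; next p becomes 0; next u becomes -2; next final value -34
g: q becomes 12; next u becomes 96; next ((not (not (((8 - u) + (y * -1)) < min(z, u)))) and (not (not (max(q, 5) >= (-x))))) evaluates to true; next u becomes 0; next p becomes 0; next p becomes 0; next p becomes 0; next p becomes 0; next p becomes 0; next u becomes -1; next final value -35
-34 vs -35 — the two versions disagree here.
verdict: not equivalent; witness: x=-1, y=-1, z=-6


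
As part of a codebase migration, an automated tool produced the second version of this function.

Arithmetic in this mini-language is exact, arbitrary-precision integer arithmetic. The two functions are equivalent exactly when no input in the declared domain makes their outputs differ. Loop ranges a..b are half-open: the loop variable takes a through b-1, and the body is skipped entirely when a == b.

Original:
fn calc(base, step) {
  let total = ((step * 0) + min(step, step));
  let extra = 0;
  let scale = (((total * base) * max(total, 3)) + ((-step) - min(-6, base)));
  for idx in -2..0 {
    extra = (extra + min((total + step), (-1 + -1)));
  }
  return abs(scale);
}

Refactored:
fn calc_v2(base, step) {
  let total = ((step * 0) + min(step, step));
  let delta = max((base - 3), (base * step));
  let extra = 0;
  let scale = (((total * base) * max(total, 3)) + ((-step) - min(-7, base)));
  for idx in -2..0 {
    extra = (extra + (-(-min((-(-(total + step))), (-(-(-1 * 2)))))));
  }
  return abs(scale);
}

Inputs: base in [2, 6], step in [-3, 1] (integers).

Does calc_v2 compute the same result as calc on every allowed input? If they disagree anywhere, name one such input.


These are not equivalent — on base=2, step=-3 the outputs split (9 vs 8).
calc: total becomes -3; next extra becomes 0; next scale becomes -9; next at idx=-2:; next extra becomes -6; next at idx=-1:; next extra becomes -12; next final value 9
calc_v2: total becomes -3; next delta becomes -1; next extra becomes 0; next scale becomes -8; next at idx=-2:; next extra becomes -6; next at idx=-1:; next extra becomes -12; next final value 8
verdict: not equivalent; witness: base=2, step=-3


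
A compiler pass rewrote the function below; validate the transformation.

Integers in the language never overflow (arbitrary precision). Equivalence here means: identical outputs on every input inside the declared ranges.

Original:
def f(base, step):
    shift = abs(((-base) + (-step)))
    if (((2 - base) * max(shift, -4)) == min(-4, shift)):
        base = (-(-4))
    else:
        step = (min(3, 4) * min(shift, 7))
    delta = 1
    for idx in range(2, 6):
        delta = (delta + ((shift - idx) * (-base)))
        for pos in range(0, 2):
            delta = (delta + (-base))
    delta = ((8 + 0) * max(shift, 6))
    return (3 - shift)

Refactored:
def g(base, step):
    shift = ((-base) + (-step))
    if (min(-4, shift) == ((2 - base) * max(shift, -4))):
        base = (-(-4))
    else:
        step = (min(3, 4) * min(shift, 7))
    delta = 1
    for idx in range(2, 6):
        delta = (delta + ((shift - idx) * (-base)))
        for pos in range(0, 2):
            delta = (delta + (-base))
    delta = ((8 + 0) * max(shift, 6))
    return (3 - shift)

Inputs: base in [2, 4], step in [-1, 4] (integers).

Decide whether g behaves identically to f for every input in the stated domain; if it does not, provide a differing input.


Run the pair on base=2, step=-1.
f: shift = 1; (((2 - base) * max(shift, -4)) == min(-4, shift)) -> false; step = 3; delta = 1; [idx=2]; delta = 3; [pos=0]; delta = 1; [pos=1]; delta = -1; [idx=3]; delta = 3; [pos=0]; delta = 1; [pos=1]; delta = -1; [idx=4]; delta = 5; [pos=0]; delta = 3; [pos=1]; delta = 1; [idx=5]; delta = 9; [pos=0]; delta = 7; [pos=1]; delta = 5; delta = 48; return 2
g: shift = -1; (min(-4, shift) == ((2 - base) * max(shift, -4))) -> false; step = -3; delta = 1; [idx=2]; delta = 7; [pos=0]; delta = 5; [pos=1]; delta = 3; [idx=3]; delta = 11; [pos=0]; delta = 9; [pos=1]; delta = 7; [idx=4]; delta = 17; [pos=0]; delta = 15; [pos=1]; delta = 13; [idx=5]; delta = 25; [pos=0]; delta = 23; [pos=1]; delta = 21; delta = 48; return 4
2 against 4: the behavior changed.
verdict: not equivalent; witness: base=2, step=-1
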